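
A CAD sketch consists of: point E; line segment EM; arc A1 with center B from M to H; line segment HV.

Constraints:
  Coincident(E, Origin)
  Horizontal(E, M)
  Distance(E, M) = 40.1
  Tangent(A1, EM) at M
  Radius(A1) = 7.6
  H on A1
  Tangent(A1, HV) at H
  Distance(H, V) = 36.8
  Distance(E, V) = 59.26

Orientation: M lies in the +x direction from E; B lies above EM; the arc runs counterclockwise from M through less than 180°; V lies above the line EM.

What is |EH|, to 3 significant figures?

48.4

Checks: E.y = 0.00, M.y = 0.00 ✓; |BH| = 7.600 ✓; ∠(BH, HV) = 90.00° ✓; |HV| = 36.80 ✓; |EV| = 59.26 ✓.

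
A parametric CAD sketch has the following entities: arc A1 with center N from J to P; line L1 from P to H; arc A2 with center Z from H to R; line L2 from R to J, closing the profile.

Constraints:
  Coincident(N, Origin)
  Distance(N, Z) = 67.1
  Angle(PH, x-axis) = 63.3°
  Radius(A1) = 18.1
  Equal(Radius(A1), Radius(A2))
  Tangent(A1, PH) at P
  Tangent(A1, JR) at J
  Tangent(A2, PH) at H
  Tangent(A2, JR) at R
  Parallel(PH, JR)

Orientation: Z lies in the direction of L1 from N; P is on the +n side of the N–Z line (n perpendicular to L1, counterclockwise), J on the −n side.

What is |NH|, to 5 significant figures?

69.498

The slot axis is L1's direction at 63.3°, so u = (cos 63.3°, sin 63.3°) = (0.44932, 0.89337) and n = (−sin 63.3°, cos 63.3°) = (-0.89337, 0.44932). N is at the origin and Z lies 67.1 along u from N, so Z = 67.1·u = (30.149, 59.945). Tangency of A1 to both parallel lines with radius 18.1 puts P and J at N ± 18.1·n: P = (-16.170, 8.1327), J = (16.170, -8.1327). Equal radii place H and R the same way about Z: H = Z + 18.1·n = (13.979, 68.078), R = Z − 18.1·n = (46.319, 51.813). Then |NH| = |H − N| = 69.498.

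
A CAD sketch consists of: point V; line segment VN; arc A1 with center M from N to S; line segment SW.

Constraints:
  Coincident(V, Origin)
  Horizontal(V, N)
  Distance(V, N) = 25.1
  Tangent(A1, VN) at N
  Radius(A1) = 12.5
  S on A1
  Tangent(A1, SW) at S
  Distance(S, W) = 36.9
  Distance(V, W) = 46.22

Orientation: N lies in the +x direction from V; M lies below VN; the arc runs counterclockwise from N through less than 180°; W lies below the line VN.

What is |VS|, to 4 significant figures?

16.22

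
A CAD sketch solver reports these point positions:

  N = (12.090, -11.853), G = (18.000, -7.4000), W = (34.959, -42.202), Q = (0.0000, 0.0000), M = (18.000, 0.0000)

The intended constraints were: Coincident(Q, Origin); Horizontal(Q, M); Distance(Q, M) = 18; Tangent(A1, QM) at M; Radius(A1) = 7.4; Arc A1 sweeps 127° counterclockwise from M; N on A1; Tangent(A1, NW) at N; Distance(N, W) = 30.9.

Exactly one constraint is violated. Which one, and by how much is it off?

Distance(N, W) = 30.9 — off by 7.10.

Q = (0.00, 0.00) ✓; Q.y = 0.00, M.y = 0.00 ✓; |QM| = 18.00 ✓; ∠(GM, MQ) = 90.00° ✓; |GM| = 7.400 ✓; bearing(G→N) − bearing(G→M) = 127.0° ✓; |GN| = 7.400 ✓; ∠(GN, NW) = 90.00° ✓; |NW| = 38.00 ✗.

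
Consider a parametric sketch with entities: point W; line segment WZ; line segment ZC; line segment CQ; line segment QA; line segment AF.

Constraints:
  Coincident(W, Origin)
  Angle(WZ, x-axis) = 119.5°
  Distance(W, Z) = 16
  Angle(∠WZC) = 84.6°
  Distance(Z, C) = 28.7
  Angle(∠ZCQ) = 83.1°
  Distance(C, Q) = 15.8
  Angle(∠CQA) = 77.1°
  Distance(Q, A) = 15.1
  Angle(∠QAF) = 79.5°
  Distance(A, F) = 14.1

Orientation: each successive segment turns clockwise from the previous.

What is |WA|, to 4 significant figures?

12.32

W is at the origin; WZ runs at 119.5° with length 16.0, so Z = (-7.879, 13.93). ∠WZC = 84.6° gives ZC at 24.10° from the x-axis; with |ZC| = 28.7, C = (18.32, 25.64). ∠ZCQ = 83.1° gives CQ at -72.80° from the x-axis; with |CQ| = 15.8, Q = (22.99, 10.55). ∠CQA = 77.1° gives QA at -175.7° from the x-axis; with |QA| = 15.1, A = (7.934, 9.419). Then |WA| = |A − W| = 12.32.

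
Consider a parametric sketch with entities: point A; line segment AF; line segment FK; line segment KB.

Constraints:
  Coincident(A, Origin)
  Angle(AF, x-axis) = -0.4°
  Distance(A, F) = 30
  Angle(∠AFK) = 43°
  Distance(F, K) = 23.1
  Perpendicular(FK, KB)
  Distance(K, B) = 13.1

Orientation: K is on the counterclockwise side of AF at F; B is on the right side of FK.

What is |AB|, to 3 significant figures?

33.6

A is at the origin; AF runs at -0.4° with length 30.0, so F = 30.0·(cos -0.4°, sin -0.4°) = (30.0, -0.209). ∠AFK = 43.0°, so FK runs at -0.4° + (180° − 43.0°) = 137° from the x-axis; with |FK| = 23.1, K = F + 23.1·(cos 137°, sin 137°) = (13.2, 15.7). The perpendicularity gives KB at right angles to FK; with |KB| = 13.1 on the right of FK, B = K + 13.1·(0.687, 0.727) = (22.2, 25.2). Then |AB| = |B − A| = 33.6.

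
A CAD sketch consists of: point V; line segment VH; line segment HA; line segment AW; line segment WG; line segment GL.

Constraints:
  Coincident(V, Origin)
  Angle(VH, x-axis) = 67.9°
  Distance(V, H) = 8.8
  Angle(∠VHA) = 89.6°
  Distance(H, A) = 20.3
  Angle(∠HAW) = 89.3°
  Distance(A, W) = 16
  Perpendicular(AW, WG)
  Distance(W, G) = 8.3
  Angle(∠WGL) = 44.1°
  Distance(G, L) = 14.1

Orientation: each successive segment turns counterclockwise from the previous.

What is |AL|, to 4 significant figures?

6.451

V is at the origin; VH runs at 67.9° with length 8.8, so H = (3.311, 8.153). ∠VHA = 89.6° gives HA at 158.3° from the x-axis; with |HA| = 20.3, A = (-15.55, 15.66). ∠HAW = 89.3° gives AW at -111.0° from the x-axis; with |AW| = 16.0, W = (-21.28, 0.7220). AW ⟂ WG, so WG runs at -21.00°; with |WG| = 8.3, G = (-13.54, -2.252). ∠WGL = 44.1° gives GL at 114.9° from the x-axis; with |GL| = 14.1, L = (-19.47, 10.54). Then |AL| = |L − A| = 6.451.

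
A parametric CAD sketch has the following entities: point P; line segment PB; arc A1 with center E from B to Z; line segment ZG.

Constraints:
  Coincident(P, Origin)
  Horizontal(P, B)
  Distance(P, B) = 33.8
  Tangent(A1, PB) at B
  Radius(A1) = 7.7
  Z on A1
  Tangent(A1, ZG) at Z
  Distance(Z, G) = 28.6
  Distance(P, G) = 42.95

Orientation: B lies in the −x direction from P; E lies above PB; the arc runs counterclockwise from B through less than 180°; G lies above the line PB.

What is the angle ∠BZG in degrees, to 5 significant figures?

137.16°

P is at the origin; PB is horizontal with |PB| = 33.8 and B on the −x side, so B = (-33.800, 0.0000). Since A1 is tangent to PB there, EB ⟂ PB, so E = B + (0, 7.7) = (-33.800, 7.7000). Since EZ ⟂ ZG (tangency), |EG| = √(7.7² + 28.6²) = 29.618 regardless of where Z sits on A1. So G lies on both circle(P, 42.95) and circle(E, 29.618); the above-PB intersection is G = (-23.969, 35.639). Z is the foot of the tangent from G: Z = (-26.122, 7.1205).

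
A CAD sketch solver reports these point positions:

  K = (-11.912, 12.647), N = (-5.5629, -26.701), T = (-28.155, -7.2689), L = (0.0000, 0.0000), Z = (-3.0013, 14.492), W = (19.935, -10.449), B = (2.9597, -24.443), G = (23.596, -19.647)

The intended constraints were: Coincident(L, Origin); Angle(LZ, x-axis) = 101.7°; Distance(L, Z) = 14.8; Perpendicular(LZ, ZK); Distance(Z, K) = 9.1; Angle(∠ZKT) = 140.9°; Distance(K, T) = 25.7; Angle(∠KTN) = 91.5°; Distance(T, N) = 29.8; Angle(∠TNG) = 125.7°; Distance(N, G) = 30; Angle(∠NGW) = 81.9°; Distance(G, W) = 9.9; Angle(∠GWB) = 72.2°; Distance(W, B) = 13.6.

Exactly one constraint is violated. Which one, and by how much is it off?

Distance(W, B) = 13.6 — off by 8.40.

L = (0.00, 0.00) ✓; LZ at 101.7° ✓; |LZ| = 14.80 ✓; ∠(LZ, ZK) = 90.00° ✓; |ZK| = 9.100 ✓; ∠ZKT = 140.9° ✓; |KT| = 25.70 ✓; ∠KTN = 91.50° ✓; |TN| = 29.80 ✓; ∠TNG = 125.7° ✓; |NG| = 30.00 ✓; ∠NGW = 81.90° ✓; |GW| = 9.900 ✓; ∠GWB = 72.20° ✓; |WB| = 22.00 ✗.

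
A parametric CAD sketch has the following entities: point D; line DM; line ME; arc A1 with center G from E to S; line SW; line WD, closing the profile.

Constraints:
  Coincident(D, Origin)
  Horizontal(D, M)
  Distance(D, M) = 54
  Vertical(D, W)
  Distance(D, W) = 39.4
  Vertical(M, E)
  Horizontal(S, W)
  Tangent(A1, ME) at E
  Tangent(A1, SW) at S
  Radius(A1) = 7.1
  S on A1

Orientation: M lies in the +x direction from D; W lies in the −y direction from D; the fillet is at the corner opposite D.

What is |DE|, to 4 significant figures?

62.92

The virtual corner opposite D is at (54.00, -39.40). Since A1 is tangent to ME there, GE ⟂ ME and tangency of A1 to SW means the radius GS is perpendicular to SW, with radius 7.1, so the center G sits 7.1 in from both sides at G = (46.90, -32.30). That places the tangent points at E = (54.00, -32.30) on ME and S = (46.90, -39.40) on SW. Then |DE| = |E − D| = 62.92.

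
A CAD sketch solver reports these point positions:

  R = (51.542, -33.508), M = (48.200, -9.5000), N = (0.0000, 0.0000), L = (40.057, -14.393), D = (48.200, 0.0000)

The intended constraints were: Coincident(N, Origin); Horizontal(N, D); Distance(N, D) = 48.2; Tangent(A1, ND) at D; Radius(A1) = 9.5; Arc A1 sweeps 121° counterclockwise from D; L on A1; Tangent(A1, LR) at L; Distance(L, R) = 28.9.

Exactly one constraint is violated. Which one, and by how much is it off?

Distance(L, R) = 28.9 — off by 6.60.

N = (0.00, 0.00) ✓; N.y = 0.00, D.y = 0.00 ✓; |ND| = 48.20 ✓; ∠(MD, DN) = 90.00° ✓; |MD| = 9.500 ✓; bearing(M→L) − bearing(M→D) = 121.0° ✓; |ML| = 9.500 ✓; ∠(ML, LR) = 90.00° ✓; |LR| = 22.30 ✗.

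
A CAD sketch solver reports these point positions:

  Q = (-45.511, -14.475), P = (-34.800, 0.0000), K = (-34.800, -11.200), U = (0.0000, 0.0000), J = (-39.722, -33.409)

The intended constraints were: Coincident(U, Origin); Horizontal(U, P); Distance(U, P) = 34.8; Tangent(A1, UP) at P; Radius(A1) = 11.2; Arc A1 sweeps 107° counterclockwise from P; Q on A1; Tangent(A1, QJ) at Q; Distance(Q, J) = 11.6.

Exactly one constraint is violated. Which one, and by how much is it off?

Distance(Q, J) = 11.6 — off by 8.20.

U = (0.00, 0.00) ✓; U.y = 0.00, P.y = 0.00 ✓; |UP| = 34.80 ✓; ∠(KP, PU) = 90.00° ✓; |KP| = 11.20 ✓; bearing(K→Q) − bearing(K→P) = 107.0° ✓; |KQ| = 11.20 ✓; ∠(KQ, QJ) = 90.00° ✓; |QJ| = 19.80 ✗.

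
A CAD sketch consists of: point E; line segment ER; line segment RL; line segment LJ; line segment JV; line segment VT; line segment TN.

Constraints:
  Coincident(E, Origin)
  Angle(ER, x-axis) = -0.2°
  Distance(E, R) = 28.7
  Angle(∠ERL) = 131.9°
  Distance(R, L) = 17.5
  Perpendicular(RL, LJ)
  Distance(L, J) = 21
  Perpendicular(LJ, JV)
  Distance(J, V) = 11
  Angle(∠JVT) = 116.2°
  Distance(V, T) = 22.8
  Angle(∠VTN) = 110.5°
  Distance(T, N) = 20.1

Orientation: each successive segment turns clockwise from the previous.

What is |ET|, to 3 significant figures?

26.0

LJ is perpendicular to JV, so JV runs at 132°; with |JV| = 11.0, V = (17.3, -18.9). ∠JVT = 116.2° gives VT at 67.9° from the x-axis; with |VT| = 22.8, T = (25.9, 2.20). Then |ET| = |T − E| = 26.0.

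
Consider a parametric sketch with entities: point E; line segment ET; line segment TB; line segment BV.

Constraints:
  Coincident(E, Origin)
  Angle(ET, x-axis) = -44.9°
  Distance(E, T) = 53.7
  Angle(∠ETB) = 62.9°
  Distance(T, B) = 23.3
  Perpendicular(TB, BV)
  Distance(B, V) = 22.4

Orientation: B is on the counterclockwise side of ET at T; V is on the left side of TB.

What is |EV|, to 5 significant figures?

25.431

E is at the origin; ET runs at -44.9° with length 53.7, so T = 53.7·(cos -44.9°, sin -44.9°) = (38.038, -37.905). ∠ETB = 62.9°, so TB runs at -44.9° + (180° − 62.9°) = 72.200° from the x-axis; with |TB| = 23.3, B = T + 23.3·(cos 72.200°, sin 72.200°) = (45.161, -15.721). The perpendicularity gives BV at right angles to TB; with |BV| = 22.4 on the left of TB, V = B + 22.4·(-0.95213, 0.30570) = (23.833, -8.8731). Then |EV| = |V − E| = 25.431.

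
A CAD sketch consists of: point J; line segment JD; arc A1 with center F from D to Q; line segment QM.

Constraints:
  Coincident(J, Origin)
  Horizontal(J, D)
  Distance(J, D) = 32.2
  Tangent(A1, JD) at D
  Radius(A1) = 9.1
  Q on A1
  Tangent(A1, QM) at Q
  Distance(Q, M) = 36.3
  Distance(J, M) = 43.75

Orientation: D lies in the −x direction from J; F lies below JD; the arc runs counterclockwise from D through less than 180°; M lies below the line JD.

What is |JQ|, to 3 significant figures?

41.7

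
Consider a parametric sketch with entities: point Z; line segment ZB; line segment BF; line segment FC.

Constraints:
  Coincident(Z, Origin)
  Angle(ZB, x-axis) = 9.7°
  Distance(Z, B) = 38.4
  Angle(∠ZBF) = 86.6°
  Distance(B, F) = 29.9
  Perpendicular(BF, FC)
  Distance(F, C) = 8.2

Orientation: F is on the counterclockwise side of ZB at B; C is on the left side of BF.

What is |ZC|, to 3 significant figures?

40.9

∠ZBF = 86.6°, so BF runs at 9.7° + (180° − 86.6°) = 103° from the x-axis; with |BF| = 29.9, F = B + 29.9·(cos 103°, sin 103°) = (31.1, 35.6). BF is perpendicular to FC; with |FC| = 8.2 on the left of BF, C = F + 8.2·(-0.974, -0.227) = (23.1, 33.7). Then |ZC| = |C − Z| = 40.9.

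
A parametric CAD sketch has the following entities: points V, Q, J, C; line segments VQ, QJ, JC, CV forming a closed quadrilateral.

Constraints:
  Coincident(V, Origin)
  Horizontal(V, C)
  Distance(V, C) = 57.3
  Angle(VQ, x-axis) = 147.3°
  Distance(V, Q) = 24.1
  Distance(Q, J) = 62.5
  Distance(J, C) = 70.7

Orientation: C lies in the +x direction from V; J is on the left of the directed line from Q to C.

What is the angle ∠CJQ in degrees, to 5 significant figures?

72.098°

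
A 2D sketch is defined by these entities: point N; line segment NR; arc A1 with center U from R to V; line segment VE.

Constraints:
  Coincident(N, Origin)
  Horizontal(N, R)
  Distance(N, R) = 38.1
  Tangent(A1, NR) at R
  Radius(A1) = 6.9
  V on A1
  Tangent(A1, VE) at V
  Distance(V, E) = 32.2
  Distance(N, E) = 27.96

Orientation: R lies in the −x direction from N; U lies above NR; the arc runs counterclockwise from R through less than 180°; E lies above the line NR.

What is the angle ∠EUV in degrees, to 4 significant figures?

77.91°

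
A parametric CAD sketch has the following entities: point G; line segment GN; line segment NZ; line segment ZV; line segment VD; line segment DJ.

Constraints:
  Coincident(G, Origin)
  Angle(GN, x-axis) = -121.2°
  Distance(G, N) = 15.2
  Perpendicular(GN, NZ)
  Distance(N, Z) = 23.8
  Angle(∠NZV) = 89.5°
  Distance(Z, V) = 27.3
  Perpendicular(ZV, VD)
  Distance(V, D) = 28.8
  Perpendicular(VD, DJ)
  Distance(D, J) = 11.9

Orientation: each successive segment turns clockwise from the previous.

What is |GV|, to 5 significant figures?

26.487

G is at the origin; GN runs at -121.2° with length 15.2, so N = (-7.8740, -13.002). The perpendicularity gives NZ at right angles to GN, so NZ runs at 148.80°; with |NZ| = 23.8, Z = (-28.232, -0.67249). ∠NZV = 89.5° gives ZV at 58.300° from the x-axis; with |ZV| = 27.3, V = (-13.886, 22.555). Then |GV| = |V − G| = 26.487.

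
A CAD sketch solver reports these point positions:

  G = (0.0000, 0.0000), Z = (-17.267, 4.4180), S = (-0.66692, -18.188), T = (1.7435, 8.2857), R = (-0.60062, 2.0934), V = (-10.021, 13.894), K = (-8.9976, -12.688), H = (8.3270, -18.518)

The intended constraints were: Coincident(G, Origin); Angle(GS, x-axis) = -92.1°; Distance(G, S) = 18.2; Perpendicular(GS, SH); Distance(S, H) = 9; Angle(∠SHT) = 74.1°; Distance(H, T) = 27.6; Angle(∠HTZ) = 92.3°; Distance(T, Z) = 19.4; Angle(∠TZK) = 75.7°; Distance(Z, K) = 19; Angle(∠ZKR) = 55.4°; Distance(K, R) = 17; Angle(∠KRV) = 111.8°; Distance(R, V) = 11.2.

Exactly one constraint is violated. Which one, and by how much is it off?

Distance(R, V) = 11.2 — off by 3.90.

G = (0.00, 0.00) ✓; GS at -92.10° ✓; |GS| = 18.20 ✓; ∠(GS, SH) = 90.00° ✓; |SH| = 9.000 ✓; ∠SHT = 74.10° ✓; |HT| = 27.60 ✓; ∠HTZ = 92.30° ✓; |TZ| = 19.40 ✓; ∠TZK = 75.70° ✓; |ZK| = 19.00 ✓; ∠ZKR = 55.40° ✓; |KR| = 17.00 ✓; ∠KRV = 111.8° ✓; |RV| = 15.10 ✗.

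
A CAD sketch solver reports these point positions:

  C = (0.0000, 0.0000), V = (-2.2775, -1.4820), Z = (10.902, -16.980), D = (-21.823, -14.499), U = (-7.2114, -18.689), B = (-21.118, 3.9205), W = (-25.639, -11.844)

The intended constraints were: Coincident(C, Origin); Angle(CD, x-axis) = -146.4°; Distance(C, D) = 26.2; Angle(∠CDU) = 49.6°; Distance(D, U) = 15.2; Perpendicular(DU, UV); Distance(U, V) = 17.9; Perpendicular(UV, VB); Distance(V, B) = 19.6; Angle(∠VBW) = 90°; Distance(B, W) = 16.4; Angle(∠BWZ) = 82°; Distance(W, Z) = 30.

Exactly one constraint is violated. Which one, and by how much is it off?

Distance(W, Z) = 30 — off by 6.90.

C = (0.00, 0.00) ✓; CD at -146.4° ✓; |CD| = 26.20 ✓; ∠CDU = 49.60° ✓; |DU| = 15.20 ✓; ∠(DU, UV) = 90.00° ✓; |UV| = 17.90 ✓; ∠(UV, VB) = 90.00° ✓; |VB| = 19.60 ✓; ∠VBW = 90.00° ✓; |BW| = 16.40 ✓; ∠BWZ = 82.00° ✓; |WZ| = 36.90 ✗.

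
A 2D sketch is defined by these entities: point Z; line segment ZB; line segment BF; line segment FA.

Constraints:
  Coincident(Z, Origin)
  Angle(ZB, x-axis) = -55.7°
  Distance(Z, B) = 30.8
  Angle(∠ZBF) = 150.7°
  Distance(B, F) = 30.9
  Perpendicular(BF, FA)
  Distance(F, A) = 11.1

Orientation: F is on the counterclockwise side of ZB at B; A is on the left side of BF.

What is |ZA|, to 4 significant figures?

57.90

∠ZBF = 150.7°, so BF runs at -55.7° + (180° − 150.7°) = -26.40° from the x-axis; with |BF| = 30.9, F = B + 30.9·(cos -26.40°, sin -26.40°) = (45.03, -39.18). BF ⟂ FA; with |FA| = 11.1 on the left of BF, A = F + 11.1·(0.4446, 0.8957) = (49.97, -29.24). Then |ZA| = |A − Z| = 57.90.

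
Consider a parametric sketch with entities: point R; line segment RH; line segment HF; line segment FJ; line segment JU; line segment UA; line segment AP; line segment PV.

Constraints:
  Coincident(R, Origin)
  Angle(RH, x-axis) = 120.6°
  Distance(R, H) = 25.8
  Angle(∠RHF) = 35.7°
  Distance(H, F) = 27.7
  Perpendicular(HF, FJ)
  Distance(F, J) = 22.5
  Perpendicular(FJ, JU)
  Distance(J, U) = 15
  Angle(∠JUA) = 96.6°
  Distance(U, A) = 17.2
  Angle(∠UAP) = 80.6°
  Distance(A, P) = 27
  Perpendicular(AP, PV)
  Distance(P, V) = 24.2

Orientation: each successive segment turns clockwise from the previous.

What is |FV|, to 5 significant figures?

32.135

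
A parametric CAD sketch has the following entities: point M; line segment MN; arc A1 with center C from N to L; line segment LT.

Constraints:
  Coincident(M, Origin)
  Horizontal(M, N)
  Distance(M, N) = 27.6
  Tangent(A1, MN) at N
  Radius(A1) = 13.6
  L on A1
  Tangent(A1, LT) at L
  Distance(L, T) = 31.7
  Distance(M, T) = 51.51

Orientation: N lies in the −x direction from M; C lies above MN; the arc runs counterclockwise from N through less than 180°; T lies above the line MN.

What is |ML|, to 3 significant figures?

21.6

M is at the origin; M and N share the same y with |MN| = 27.6 and N on the −x side, so N = (-27.6, 0.00). Tangency of A1 to MN means the radius CN is perpendicular to MN, so C = N + (0, 13.6) = (-27.6, 13.6). Since CL ⟂ LT (tangency), |CT| = √(13.6² + 31.7²) = 34.5 regardless of where L sits on A1. So T lies on both circle(M, 51.51) and circle(C, 34.5); the above-MN intersection is T = (-20.3, 47.3). L is the foot of the tangent from T: L = (-14.3, 16.2).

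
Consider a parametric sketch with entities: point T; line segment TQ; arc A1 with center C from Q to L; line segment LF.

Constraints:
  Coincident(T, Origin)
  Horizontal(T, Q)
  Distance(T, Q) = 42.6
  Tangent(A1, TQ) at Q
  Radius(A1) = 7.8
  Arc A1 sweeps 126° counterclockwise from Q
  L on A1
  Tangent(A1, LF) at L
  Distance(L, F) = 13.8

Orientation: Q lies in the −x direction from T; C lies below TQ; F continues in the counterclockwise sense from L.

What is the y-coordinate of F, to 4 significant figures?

-23.55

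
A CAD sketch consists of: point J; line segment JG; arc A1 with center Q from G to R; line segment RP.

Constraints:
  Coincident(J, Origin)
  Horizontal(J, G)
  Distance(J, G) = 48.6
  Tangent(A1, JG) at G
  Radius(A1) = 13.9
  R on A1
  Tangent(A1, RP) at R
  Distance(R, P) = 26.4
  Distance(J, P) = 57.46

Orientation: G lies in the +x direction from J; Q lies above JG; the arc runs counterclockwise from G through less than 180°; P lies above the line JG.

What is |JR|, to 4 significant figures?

62.92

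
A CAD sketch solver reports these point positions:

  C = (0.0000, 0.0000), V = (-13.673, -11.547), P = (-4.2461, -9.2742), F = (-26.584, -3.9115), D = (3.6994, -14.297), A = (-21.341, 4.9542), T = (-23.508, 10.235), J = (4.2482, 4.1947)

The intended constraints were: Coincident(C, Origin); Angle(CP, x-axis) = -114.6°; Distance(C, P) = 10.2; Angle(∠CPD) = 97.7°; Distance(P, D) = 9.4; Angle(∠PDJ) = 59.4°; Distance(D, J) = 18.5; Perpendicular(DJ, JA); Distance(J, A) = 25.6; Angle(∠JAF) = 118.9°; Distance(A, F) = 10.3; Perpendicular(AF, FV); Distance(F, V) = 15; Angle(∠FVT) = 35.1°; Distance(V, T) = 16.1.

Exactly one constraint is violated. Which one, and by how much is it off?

Distance(V, T) = 16.1 — off by 7.80.

C = (0.00, 0.00) ✓; CP at -114.6° ✓; |CP| = 10.20 ✓; ∠CPD = 97.70° ✓; |PD| = 9.400 ✓; ∠PDJ = 59.40° ✓; |DJ| = 18.50 ✓; ∠(DJ, JA) = 90.00° ✓; |JA| = 25.60 ✓; ∠JAF = 118.9° ✓; |AF| = 10.30 ✓; ∠(AF, FV) = 90.00° ✓; |FV| = 15.00 ✓; ∠FVT = 35.10° ✓; |VT| = 23.90 ✗.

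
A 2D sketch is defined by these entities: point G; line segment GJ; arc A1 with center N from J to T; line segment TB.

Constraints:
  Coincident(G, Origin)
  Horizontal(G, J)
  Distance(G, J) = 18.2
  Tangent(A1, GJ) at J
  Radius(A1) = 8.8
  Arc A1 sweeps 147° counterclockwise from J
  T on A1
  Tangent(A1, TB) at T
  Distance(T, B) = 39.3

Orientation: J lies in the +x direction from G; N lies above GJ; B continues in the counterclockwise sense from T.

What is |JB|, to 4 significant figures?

46.97

G is at the origin; GJ is horizontal with |GJ| = 18.2 and J on the +x side, so J = (18.20, 0.000). The tangent condition forces NJ to be normal to GJ, so N = J + (0, 8.8) = (18.20, 8.800). On A1, J sits at bearing -90° from N; a 147° counterclockwise sweep puts T at bearing 57°, so T = N + 8.8·(cos 57°, sin 57°) = (22.99, 16.18). The tangent condition forces NT to be normal to TB, so TB runs along (−sin 57°, cos 57°); with |TB| = 39.3, B = (-9.967, 37.58). Then |JB| = |B − J| = 46.97.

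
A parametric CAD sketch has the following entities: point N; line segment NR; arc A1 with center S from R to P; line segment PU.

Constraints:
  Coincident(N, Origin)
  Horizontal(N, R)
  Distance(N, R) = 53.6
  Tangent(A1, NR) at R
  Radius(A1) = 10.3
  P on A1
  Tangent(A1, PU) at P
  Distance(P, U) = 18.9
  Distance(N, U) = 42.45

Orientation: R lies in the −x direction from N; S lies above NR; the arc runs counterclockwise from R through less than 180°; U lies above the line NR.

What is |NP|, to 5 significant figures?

44.751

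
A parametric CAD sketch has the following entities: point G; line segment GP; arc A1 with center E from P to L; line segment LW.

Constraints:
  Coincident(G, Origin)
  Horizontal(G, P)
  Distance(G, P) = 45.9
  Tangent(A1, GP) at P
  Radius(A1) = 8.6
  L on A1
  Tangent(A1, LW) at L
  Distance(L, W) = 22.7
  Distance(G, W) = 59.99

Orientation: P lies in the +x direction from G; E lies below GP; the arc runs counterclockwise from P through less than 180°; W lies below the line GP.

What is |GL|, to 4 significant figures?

40.74

Checks: |EL| = 8.600 ✓; ∠(EL, LW) = 90.00° ✓; |LW| = 22.70 ✓; |GW| = 59.99 ✓.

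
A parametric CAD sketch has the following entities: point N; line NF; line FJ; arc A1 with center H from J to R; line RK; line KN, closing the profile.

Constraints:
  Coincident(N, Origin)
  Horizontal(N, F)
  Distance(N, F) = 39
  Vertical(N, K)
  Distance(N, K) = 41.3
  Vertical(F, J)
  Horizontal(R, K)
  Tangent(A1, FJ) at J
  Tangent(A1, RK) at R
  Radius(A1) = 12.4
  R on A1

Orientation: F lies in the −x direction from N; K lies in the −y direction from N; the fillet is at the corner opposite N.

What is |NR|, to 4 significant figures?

49.12

N is at the origin; NF is horizontal with |NF| = 39.0 and F on the −x side, so F = (-39.00, 0.000). N and K share the same x with |NK| = 41.3 and K on the −y side, so K = (0.000, -41.30). The virtual corner opposite N is at (-39.00, -41.30). A1 meets FJ tangentially, so HJ is at right angles to FJ and tangency of A1 to RK means the radius HR is perpendicular to RK, with radius 12.4, so the center H sits 12.4 in from both sides at H = (-26.60, -28.90). That places the tangent points at J = (-39.00, -28.90) on FJ and R = (-26.60, -41.30) on RK. Then |NR| = |R − N| = 49.12.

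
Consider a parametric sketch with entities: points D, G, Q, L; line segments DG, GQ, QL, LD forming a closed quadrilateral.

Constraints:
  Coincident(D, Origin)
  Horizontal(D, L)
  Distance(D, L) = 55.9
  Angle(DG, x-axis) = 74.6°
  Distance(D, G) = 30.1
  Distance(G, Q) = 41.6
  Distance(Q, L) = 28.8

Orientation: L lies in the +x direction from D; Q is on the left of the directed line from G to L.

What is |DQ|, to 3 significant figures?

57.0

D is at the origin; DL is horizontal with |DL| = 55.9 and L in +x, so L = (55.9, 0). DG runs at 74.6° with |DG| = 30.1, so G = (7.99, 29.0). Q is determined by |GQ| = 41.6 and |QL| = 28.8 together: it lies at the intersection of circle(G, 41.6) and circle(L, 28.8). With |GL| = 56.0, the foot of the radical line on GL is 36.0 from G and the perpendicular offset is √(41.6² − 36.0²) = 20.8. Taking the left-of-GL solution: Q = (49.6, 28.1).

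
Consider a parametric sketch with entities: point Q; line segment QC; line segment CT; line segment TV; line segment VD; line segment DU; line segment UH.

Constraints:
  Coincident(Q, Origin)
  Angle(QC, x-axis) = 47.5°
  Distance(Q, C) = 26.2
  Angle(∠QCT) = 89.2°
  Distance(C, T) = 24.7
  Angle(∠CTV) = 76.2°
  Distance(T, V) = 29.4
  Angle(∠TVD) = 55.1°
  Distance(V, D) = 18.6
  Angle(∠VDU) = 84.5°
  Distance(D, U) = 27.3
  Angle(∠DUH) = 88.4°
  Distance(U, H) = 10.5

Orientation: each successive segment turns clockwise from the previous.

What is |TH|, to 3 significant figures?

11.4

∠VDU = 84.5° gives DU at -7.50° from the x-axis; with |DU| = 27.3, U = (38.7, 1.43). ∠DUH = 88.4° gives UH at -99.1° from the x-axis; with |UH| = 10.5, H = (37.0, -8.93). Then |TH| = |H − T| = 11.4.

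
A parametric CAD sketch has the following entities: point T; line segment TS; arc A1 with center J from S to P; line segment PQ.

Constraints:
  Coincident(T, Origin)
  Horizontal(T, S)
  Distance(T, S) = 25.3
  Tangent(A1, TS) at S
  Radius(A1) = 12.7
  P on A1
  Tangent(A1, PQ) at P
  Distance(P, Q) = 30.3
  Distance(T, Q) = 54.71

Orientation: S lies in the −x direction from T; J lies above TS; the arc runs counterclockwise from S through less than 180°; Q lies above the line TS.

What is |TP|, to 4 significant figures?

24.44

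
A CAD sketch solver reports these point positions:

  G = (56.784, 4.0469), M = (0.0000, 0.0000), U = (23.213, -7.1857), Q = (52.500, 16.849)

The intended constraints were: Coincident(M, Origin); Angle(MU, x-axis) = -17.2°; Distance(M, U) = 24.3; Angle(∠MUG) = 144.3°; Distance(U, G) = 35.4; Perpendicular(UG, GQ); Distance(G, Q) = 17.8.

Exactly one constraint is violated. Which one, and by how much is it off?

Distance(G, Q) = 17.8 — off by 4.30.

M = (0.00, 0.00) ✓; MU at -17.20° ✓; |MU| = 24.30 ✓; ∠MUG = 144.3° ✓; |UG| = 35.40 ✓; ∠(UG, GQ) = 90.00° ✓; |GQ| = 13.50 ✗.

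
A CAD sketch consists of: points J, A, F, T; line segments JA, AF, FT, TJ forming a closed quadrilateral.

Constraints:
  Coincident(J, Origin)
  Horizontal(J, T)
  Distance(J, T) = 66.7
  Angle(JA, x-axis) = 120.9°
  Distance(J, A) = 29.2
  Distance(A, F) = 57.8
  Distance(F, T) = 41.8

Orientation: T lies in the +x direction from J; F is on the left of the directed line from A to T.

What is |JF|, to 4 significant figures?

54.03

Checks: |AF| = 57.80 ✓; |FT| = 41.80 ✓.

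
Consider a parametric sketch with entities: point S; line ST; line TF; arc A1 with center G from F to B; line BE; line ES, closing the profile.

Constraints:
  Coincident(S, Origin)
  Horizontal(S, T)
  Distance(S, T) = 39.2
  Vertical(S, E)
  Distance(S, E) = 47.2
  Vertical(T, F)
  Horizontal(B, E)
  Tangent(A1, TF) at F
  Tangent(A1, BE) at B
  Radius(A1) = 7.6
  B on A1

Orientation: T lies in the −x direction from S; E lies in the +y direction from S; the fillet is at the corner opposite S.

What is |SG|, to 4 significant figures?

50.66

S is at the origin; ST is horizontal with |ST| = 39.2 and T on the −x side, so T = (-39.20, 0.000). SE is vertical with |SE| = 47.2 and E on the +y side, so E = (0.000, 47.20). The virtual corner opposite S is at (-39.20, 47.20). A1 meets TF tangentially, so GF is at right angles to TF and tangency of A1 to BE means the radius GB is perpendicular to BE, with radius 7.6, so the center G sits 7.6 in from both sides at G = (-31.60, 39.60). Then |SG| = |G − S| = 50.66.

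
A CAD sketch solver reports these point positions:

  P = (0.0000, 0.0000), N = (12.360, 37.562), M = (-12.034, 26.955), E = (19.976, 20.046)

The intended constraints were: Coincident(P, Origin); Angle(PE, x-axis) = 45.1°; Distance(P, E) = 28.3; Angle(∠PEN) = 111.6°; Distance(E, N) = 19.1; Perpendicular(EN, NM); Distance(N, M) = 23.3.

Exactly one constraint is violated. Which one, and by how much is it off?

Distance(N, M) = 23.3 — off by 3.30.

P = (0.00, 0.00) ✓; PE at 45.10° ✓; |PE| = 28.30 ✓; ∠PEN = 111.6° ✓; |EN| = 19.10 ✓; ∠(EN, NM) = 90.00° ✓; |NM| = 26.60 ✗.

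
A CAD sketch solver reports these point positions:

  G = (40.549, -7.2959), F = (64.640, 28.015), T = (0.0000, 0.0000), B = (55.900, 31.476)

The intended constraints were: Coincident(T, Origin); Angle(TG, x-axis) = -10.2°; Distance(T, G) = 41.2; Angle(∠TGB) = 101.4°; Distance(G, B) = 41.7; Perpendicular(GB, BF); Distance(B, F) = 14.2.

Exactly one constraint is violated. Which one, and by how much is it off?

Distance(B, F) = 14.2 — off by 4.80.

T = (0.00, 0.00) ✓; TG at -10.20° ✓; |TG| = 41.20 ✓; ∠TGB = 101.4° ✓; |GB| = 41.70 ✓; ∠(GB, BF) = 90.00° ✓; |BF| = 9.400 ✗.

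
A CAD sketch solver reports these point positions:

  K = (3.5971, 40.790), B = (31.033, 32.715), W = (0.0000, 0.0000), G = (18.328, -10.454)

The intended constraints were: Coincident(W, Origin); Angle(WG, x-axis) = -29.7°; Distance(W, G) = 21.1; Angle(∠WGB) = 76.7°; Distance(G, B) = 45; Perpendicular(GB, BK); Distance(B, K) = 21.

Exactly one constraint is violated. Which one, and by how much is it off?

Distance(B, K) = 21 — off by 7.60.

W = (0.00, 0.00) ✓; WG at -29.70° ✓; |WG| = 21.10 ✓; ∠WGB = 76.70° ✓; |GB| = 45.00 ✓; ∠(GB, BK) = 90.00° ✓; |BK| = 28.60 ✗.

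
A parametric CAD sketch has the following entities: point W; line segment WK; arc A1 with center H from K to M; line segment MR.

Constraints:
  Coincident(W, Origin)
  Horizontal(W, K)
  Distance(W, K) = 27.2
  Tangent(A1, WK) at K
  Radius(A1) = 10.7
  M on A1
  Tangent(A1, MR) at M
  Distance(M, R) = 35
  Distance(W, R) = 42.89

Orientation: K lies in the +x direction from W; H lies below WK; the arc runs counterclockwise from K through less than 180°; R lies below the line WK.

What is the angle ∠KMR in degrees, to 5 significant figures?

142.00°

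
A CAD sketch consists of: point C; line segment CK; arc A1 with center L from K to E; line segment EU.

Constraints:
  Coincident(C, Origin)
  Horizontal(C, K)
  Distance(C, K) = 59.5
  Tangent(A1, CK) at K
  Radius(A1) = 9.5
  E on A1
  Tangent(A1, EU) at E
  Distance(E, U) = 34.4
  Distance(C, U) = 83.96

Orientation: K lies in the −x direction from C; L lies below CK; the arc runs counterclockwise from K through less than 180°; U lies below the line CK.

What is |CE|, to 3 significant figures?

69.5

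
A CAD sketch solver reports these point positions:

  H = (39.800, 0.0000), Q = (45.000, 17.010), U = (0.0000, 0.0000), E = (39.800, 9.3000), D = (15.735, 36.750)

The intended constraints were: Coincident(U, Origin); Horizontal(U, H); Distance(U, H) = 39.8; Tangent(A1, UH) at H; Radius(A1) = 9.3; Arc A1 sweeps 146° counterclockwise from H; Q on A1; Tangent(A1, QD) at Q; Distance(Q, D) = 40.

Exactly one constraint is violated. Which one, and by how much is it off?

Distance(Q, D) = 40 — off by 4.70.

U = (0.00, 0.00) ✓; U.y = 0.00, H.y = 0.00 ✓; |UH| = 39.80 ✓; ∠(EH, HU) = 90.00° ✓; |EH| = 9.300 ✓; bearing(E→Q) − bearing(E→H) = 146.0° ✓; |EQ| = 9.300 ✓; ∠(EQ, QD) = 90.00° ✓; |QD| = 35.30 ✗.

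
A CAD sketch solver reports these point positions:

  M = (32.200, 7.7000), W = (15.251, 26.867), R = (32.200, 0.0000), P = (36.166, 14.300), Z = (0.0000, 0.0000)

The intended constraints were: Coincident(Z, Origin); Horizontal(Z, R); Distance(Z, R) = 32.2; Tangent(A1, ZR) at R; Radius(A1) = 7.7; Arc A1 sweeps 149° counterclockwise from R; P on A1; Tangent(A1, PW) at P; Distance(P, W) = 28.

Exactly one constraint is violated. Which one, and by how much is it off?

Distance(P, W) = 28 — off by 3.60.

Z = (0.00, 0.00) ✓; Z.y = 0.00, R.y = 0.00 ✓; |ZR| = 32.20 ✓; ∠(MR, RZ) = 90.00° ✓; |MR| = 7.700 ✓; bearing(M→P) − bearing(M→R) = 149.0° ✓; |MP| = 7.700 ✓; ∠(MP, PW) = 90.00° ✓; |PW| = 24.40 ✗.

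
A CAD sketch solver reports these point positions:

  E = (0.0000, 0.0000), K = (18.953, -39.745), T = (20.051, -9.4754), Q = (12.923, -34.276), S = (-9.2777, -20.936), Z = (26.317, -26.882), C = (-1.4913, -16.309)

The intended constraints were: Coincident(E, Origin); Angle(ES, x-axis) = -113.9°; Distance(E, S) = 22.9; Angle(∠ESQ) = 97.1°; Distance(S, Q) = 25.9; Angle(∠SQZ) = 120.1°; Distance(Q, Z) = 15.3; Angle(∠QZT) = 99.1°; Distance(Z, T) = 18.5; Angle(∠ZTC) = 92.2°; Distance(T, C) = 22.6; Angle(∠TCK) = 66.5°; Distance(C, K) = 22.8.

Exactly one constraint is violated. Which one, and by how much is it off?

Distance(C, K) = 22.8 — off by 8.30.

E = (0.00, 0.00) ✓; ES at -113.9° ✓; |ES| = 22.90 ✓; ∠ESQ = 97.10° ✓; |SQ| = 25.90 ✓; ∠SQZ = 120.1° ✓; |QZ| = 15.30 ✓; ∠QZT = 99.10° ✓; |ZT| = 18.50 ✓; ∠ZTC = 92.20° ✓; |TC| = 22.60 ✓; ∠TCK = 66.50° ✓; |CK| = 31.10 ✗.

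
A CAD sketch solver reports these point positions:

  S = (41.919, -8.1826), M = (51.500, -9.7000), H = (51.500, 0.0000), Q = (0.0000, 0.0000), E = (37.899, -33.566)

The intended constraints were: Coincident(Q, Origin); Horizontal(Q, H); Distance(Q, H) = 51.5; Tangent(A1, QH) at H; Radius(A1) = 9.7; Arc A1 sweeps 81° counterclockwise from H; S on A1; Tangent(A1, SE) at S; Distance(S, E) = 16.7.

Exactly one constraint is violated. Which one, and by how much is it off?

Distance(S, E) = 16.7 — off by 9.00.

Q = (0.00, 0.00) ✓; Q.y = 0.00, H.y = 0.00 ✓; |QH| = 51.50 ✓; ∠(MH, HQ) = 90.00° ✓; |MH| = 9.700 ✓; bearing(M→S) − bearing(M→H) = 81.00° ✓; |MS| = 9.700 ✓; ∠(MS, SE) = 90.00° ✓; |SE| = 25.70 ✗.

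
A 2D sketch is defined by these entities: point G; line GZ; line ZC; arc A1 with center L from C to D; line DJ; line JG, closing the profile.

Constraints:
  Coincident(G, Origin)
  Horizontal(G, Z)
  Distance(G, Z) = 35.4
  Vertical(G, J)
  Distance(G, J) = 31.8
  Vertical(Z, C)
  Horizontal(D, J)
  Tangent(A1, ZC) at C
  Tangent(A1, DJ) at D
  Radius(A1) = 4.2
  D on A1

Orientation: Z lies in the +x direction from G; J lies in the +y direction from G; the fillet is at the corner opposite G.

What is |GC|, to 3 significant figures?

44.9

G is at the origin; GZ is horizontal with |GZ| = 35.4 and Z on the +x side, so Z = (35.4, 0.00). GJ is vertical with |GJ| = 31.8 and J on the +y side, so J = (0.00, 31.8). The virtual corner opposite G is at (35.4, 31.8). The tangent condition forces LC to be normal to ZC and the tangent condition forces LD to be normal to DJ, with radius 4.2, so the center L sits 4.2 in from both sides at L = (31.2, 27.6). That places the tangent points at C = (35.4, 27.6) on ZC and D = (31.2, 31.8) on DJ. Then |GC| = |C − G| = 44.9.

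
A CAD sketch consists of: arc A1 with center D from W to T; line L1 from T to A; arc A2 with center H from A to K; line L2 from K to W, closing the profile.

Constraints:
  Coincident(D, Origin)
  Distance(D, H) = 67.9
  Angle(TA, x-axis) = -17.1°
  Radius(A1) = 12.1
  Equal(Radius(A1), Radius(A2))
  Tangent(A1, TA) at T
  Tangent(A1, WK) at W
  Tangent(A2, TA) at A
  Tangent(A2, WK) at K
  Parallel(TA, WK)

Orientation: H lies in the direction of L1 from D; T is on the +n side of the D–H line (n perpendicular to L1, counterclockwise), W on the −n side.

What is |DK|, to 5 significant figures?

68.970

The slot axis is L1's direction at -17.1°, so u = (cos -17.1°, sin -17.1°) = (0.95579, -0.29404) and n = (−sin -17.1°, cos -17.1°) = (0.29404, 0.95579). D is at the origin and H lies 67.9 along u from D, so H = 67.9·u = (64.898, -19.965). Tangency of A1 to both parallel lines with radius 12.1 puts T and W at D ± 12.1·n: T = (3.5579, 11.565), W = (-3.5579, -11.565). Equal radii place A and K the same way about H: A = H + 12.1·n = (68.456, -8.4002), K = H − 12.1·n = (61.340, -31.530). Then |DK| = |K − D| = 68.970.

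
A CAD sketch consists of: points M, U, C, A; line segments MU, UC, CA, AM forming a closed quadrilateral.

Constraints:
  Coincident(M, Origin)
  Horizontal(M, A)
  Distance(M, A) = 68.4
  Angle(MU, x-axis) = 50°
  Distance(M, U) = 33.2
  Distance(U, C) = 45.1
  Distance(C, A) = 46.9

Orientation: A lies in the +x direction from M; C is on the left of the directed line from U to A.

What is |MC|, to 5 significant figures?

76.849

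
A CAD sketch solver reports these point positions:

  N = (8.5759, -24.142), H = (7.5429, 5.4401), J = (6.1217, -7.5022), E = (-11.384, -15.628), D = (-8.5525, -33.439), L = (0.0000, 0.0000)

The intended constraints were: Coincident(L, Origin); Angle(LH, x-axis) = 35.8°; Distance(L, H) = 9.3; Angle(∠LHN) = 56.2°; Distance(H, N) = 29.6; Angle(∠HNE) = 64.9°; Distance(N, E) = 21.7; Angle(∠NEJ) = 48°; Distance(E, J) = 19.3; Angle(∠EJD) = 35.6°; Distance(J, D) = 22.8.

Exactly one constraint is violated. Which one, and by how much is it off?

Distance(J, D) = 22.8 — off by 7.00.

L = (0.00, 0.00) ✓; LH at 35.80° ✓; |LH| = 9.300 ✓; ∠LHN = 56.20° ✓; |HN| = 29.60 ✓; ∠HNE = 64.90° ✓; |NE| = 21.70 ✓; ∠NEJ = 48.00° ✓; |EJ| = 19.30 ✓; ∠EJD = 35.60° ✓; |JD| = 29.80 ✗.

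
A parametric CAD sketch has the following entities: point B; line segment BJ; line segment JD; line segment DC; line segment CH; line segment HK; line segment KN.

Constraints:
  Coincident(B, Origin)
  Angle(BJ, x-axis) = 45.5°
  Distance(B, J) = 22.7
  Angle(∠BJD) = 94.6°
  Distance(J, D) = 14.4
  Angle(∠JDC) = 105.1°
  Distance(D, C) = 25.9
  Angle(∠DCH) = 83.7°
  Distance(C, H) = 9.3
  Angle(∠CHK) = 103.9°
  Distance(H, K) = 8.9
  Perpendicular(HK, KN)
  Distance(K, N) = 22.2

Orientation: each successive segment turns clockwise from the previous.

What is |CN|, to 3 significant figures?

17.2

∠CHK = 103.9° gives HK at 72.8° from the x-axis; with |HK| = 8.9, K = (10.8, -3.25). The perpendicularity gives KN at right angles to HK, so KN runs at -17.2°; with |KN| = 22.2, N = (32.0, -9.82). Then |CN| = |N − C| = 17.2.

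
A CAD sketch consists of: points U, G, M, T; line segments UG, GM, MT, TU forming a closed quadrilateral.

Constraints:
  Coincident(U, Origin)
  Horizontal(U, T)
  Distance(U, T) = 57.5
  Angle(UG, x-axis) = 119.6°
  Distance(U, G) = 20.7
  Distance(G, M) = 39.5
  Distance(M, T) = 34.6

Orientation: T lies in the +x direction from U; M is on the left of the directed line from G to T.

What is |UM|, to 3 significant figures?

35.4

Checks: |GM| = 39.50 ✓; |MT| = 34.60 ✓.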